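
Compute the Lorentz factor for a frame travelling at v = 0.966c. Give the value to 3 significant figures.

γ ≈ 3.87

γ = 1/√(1 − β²) = 1/√(1 − 0.966²) = 1/√(0.066844) = 3.87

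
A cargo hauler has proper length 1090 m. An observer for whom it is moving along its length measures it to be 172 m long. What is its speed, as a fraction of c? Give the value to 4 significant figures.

γ = L₀/L = 1090/172 = 6.33721
β = √(1 − 1/γ²) = 0.9875

β ≈ 0.9875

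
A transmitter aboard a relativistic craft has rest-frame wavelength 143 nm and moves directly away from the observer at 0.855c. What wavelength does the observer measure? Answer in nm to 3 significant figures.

λ_obs ≈ 511 nm

Relativistic Doppler: λ_obs = λ_src √((1+β)/(1−β))
= 143 × √(1.8550/0.14500) = 143 × 3.5767 = 511 nm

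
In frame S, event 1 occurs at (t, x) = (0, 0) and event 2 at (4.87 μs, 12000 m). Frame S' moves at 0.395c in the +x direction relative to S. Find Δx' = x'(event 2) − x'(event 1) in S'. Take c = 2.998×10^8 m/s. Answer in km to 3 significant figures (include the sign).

Δx' ≈ 12.4 km

γ = 1/√(1 − 0.395²) = 1.0885
Δx' = γ(Δx − vΔt) = 1.0885 × (12000 m − 0.395×(2.998×10^8 m/s)×4.87×10^-6 s)
= 1.0885 × (11423 m) = 12.4 km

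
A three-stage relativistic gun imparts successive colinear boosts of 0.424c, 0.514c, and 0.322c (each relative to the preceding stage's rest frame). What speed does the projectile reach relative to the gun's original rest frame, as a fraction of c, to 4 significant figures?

Compose boost 2: (0.514 + 0.424)/(1 + 0.514×0.424) = 0.9380/1.21794 = 0.770155
Compose boost 3: (0.322 + 0.770155)/(1 + 0.322×0.770155) = 1.09216/1.24799 = 0.8751

u ≈ 0.8751c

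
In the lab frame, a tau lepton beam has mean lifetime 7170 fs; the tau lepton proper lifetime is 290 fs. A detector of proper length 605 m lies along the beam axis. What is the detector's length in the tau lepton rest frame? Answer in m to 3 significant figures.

Time dilation ⇒ γ = Δt/τ₀ = 7170/290 = 24.724
Length contraction: L = L₀/γ = 605/24.724 = 24.5 m

L ≈ 24.5 m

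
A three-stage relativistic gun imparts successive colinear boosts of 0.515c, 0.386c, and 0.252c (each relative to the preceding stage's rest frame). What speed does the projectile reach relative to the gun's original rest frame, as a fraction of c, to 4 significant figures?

u ≈ 0.8438c

Compose boost 2: (0.386 + 0.515)/(1 + 0.386×0.515) = 0.9010/1.19879 = 0.751591
Compose boost 3: (0.252 + 0.751591)/(1 + 0.252×0.751591) = 1.00359/1.18940 = 0.8438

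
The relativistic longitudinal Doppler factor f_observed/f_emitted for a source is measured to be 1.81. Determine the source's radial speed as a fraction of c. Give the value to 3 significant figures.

β ≈ 0.532

f_obs/f_src = √((1+β)/(1−β)) = 1.81  ⇒  (1+β)/(1−β) = 3.2761
β = |1 − D²|/(1 + D²) = |1 − 3.2761|/(1 + 3.2761) = 0.532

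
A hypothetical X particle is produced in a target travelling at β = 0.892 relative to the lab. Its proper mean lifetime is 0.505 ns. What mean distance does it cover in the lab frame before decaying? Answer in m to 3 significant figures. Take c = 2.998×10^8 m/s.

γ = 1/√(1 − 0.892²) = 2.2122
Dilated lifetime: Δt = γτ₀ = 2.2122 × 0.505 ns = 1.1172 ns
d = vΔt = 0.892c × 1.1172 ns = 2.6742×10^8 m/s × 1.1172×10^-9 s = 0.299 m

d ≈ 0.299 m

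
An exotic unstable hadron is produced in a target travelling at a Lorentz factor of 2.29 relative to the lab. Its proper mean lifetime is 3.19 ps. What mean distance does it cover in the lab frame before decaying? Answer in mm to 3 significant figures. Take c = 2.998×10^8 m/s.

β = √(1 − 1/γ²) = √(1 − 1/2.29²) = 0.89962
Dilated lifetime: Δt = γτ₀ = 2.29 × 3.19 ps = 7.3051 ps
d = vΔt = 0.89962c × 7.3051 ps = 2.6970×10^8 m/s × 7.3051×10^-12 s = 1.97 mm

d ≈ 1.97 mm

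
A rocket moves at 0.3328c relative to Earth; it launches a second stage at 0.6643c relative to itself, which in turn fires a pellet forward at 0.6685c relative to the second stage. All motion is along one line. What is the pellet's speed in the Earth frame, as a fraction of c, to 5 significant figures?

Compose boost 2: (0.6643 + 0.3328)/(1 + 0.6643×0.3328) = 0.99710/1.221079 = 0.8165729
Compose boost 3: (0.6685 + 0.8165729)/(1 + 0.6685×0.8165729) = 1.485073/1.545879 = 0.96067

u ≈ 0.96067c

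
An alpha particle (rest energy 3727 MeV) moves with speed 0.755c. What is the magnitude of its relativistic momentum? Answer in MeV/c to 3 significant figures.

p ≈ 4290 MeV/c

γ = 1/√(1 − 0.755²) = 1.5250
p = γβm₀c = 1.5250 × 0.755 × 3727 MeV/c = 4290 MeV/c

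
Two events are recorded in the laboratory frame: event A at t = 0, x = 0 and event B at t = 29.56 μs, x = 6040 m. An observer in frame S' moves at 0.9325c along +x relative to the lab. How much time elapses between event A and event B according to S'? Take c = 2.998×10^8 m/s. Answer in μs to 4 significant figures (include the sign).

γ = 1/√(1 − 0.9325²) = 2.76878
Δt' = γ(Δt − vΔx/c²) = 2.76878 × (29.56 μs − 0.9325×6040 m / (2.998×10^8 m/s))
= 2.76878 × (10.7731 μs) = 29.83 μs

Δt' ≈ 29.83 μs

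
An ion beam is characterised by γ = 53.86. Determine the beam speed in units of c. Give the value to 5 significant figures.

β ≈ 0.99983

β = √(1 − 1/γ²) = √(1 − 1/53.86²) = √(0.9996553) = 0.99983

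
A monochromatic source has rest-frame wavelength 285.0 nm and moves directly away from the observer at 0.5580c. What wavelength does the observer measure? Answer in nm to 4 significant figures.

Relativistic Doppler: λ_obs = λ_src √((1+β)/(1−β))
= 285.0 × √(1.55800/0.442000) = 285.0 × 1.87747 = 535.1 nm

λ_obs ≈ 535.1 nm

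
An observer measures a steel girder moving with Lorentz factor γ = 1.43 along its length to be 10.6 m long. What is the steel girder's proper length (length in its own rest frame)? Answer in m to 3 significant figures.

γ = 1.43 (given)
L₀ = γL = 1.43 × 10.6 = 15.2 m

L₀ ≈ 15.2 m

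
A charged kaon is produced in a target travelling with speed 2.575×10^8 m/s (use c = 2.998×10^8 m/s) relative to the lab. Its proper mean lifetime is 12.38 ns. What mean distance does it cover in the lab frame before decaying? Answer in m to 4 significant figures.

β = v/c = 2.575×10^8 / 2.998×10^8 = 0.858906
γ = 1/√(1 − 0.858906²) = 1.95262
Dilated lifetime: Δt = γτ₀ = 1.95262 × 12.38 ns = 24.1734 ns
d = vΔt = 0.858906c × 24.1734 ns = 2.57500×10^8 m/s × 2.41734×10^-8 s = 6.225 m

d ≈ 6.225 m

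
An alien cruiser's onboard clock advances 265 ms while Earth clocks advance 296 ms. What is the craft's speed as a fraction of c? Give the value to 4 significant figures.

γ = Δt/τ₀ = 296/265 = 1.11698
β = √(1 − 1/γ²) = √(1 − 1/1.11698²) = 0.4455

β ≈ 0.4455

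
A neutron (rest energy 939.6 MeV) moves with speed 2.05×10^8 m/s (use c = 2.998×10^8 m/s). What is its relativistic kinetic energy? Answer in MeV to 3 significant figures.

β = v/c = 2.05×10^8 / 2.998×10^8 = 0.68379
γ = 1/√(1 − 0.68379²) = 1.3705
K = (γ − 1)m₀c² = (1.3705 − 1) × 939.6 MeV = 0.37046 × 939.6 MeV = 348 MeV

K ≈ 348 MeV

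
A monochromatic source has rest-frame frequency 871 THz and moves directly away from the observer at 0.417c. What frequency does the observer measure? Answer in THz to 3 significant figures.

Relativistic Doppler: f_obs = f_src √((1−β)/(1+β))
= 871 × √(0.58300/1.4170) = 871 × 0.64143 = 559 THz

f_obs ≈ 559 THz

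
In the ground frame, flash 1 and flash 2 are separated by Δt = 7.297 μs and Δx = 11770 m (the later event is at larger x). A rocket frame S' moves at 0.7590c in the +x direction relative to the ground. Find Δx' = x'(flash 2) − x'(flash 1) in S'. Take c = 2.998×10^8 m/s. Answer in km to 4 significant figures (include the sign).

γ = 1/√(1 − 0.7590²) = 1.53588
Δx' = γ(Δx − vΔt) = 1.53588 × (11770 m − 0.7590×(2.998×10^8 m/s)×7.297×10^-6 s)
= 1.53588 × (10109.6 m) = 15.53 km

Δx' ≈ 15.53 km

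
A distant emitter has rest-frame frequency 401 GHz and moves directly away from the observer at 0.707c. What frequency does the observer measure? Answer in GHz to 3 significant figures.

f_obs ≈ 166 GHz

Relativistic Doppler: f_obs = f_src √((1−β)/(1+β))
= 401 × √(0.29300/1.7070) = 401 × 0.41430 = 166 GHz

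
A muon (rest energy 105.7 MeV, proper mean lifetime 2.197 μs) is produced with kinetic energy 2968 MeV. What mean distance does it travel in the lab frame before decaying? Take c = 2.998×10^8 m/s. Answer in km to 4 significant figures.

d ≈ 19.14 km

γ = 1 + K/(m₀c²) = 1 + 2968/105.7 = 29.0795
β = √(1 − 1/γ²) = 0.999409
Dilated lifetime: γτ₀ = 29.0795 × 2.197 μs = 63.8876 μs
d = βc·γτ₀ = 0.999409 × (2.998×10^8 m/s) × 6.38876×10^-5 s = 19.14 km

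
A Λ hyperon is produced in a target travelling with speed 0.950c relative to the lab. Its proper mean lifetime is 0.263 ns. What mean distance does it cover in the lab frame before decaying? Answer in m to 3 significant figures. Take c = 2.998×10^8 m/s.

γ = 1/√(1 − 0.950²) = 3.2026
Dilated lifetime: Δt = γτ₀ = 3.2026 × 0.263 ns = 0.84227 ns
d = vΔt = 0.950c × 0.84227 ns = 2.8481×10^8 m/s × 8.4227×10^-10 s = 0.240 m

d ≈ 0.240 m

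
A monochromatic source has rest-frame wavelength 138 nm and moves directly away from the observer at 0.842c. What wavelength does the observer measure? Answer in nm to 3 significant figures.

Relativistic Doppler: λ_obs = λ_src √((1+β)/(1−β))
= 138 × √(1.8420/0.15800) = 138 × 3.4144 = 471 nm

λ_obs ≈ 471 nm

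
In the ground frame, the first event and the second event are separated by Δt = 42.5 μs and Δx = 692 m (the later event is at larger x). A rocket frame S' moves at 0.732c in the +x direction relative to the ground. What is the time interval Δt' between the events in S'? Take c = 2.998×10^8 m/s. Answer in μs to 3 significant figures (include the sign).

γ = 1/√(1 − 0.732²) = 1.4678
Δt' = γ(Δt − vΔx/c²) = 1.4678 × (42.5 μs − 0.732×692 m / (2.998×10^8 m/s))
= 1.4678 × (40.810 μs) = 59.9 μs

Δt' ≈ 59.9 μs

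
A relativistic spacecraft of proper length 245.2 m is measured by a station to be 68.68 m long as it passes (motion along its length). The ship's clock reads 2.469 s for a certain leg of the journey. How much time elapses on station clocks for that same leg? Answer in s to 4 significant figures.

Δt ≈ 8.815 s

Length contraction ⇒ γ = L₀/L = 245.2/68.68 = 3.57018
Time dilation: Δt = γτ₀ = 3.57018 × 2.469 s = 8.815 s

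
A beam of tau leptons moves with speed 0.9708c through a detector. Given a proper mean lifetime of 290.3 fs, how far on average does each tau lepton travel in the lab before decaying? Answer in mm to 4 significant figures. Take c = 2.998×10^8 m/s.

γ = 1/√(1 − 0.9708²) = 4.16857
Dilated lifetime: Δt = γτ₀ = 4.16857 × 290.3 fs = 1210.14 fs
d = vΔt = 0.9708c × 1210.14 fs = 2.91046×10^8 m/s × 1.21014×10^-12 s = 0.3522 mm

d ≈ 0.3522 mm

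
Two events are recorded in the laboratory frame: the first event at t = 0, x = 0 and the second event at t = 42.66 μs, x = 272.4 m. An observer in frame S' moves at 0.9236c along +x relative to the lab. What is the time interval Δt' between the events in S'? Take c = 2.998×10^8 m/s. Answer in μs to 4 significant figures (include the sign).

Δt' ≈ 109.1 μs

γ = 1/√(1 − 0.9236²) = 2.60853
Δt' = γ(Δt − vΔx/c²) = 2.60853 × (42.66 μs − 0.9236×272.4 m / (2.998×10^8 m/s))
= 2.60853 × (41.8208 μs) = 109.1 μs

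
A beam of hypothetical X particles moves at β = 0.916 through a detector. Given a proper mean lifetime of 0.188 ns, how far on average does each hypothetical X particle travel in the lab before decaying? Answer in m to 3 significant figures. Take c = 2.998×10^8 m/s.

d ≈ 0.129 m

γ = 1/√(1 − 0.916²) = 2.4927
Dilated lifetime: Δt = γτ₀ = 2.4927 × 0.188 ns = 0.46862 ns
d = vΔt = 0.916c × 0.46862 ns = 2.7462×10^8 m/s × 4.6862×10^-10 s = 0.129 m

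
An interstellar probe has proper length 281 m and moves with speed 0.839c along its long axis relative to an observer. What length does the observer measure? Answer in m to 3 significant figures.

γ = 1/√(1 − 0.839²) = 1.8378
Length contraction: L = L₀/γ = 281/1.8378 = 153 m

L ≈ 153 m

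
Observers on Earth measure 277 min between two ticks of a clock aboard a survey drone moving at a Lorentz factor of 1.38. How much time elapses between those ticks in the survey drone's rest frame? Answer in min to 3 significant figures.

τ₀ ≈ 201 min

γ = 1.38 (given)
Proper time: τ₀ = Δt/γ = 277/1.38 = 201 min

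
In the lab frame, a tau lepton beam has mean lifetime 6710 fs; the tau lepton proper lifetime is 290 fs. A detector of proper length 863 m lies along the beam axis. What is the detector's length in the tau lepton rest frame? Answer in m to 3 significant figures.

L ≈ 37.3 m

Time dilation ⇒ γ = Δt/τ₀ = 6710/290 = 23.138
Length contraction: L = L₀/γ = 863/23.138 = 37.3 m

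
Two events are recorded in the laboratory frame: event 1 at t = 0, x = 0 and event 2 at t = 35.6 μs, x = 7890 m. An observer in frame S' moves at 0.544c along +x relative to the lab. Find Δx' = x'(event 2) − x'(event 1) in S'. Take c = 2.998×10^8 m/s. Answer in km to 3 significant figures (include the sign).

Δx' ≈ 2.48 km

γ = 1/√(1 − 0.544²) = 1.1918
Δx' = γ(Δx − vΔt) = 1.1918 × (7890 m − 0.544×(2.998×10^8 m/s)×35.6×10^-6 s)
= 1.1918 × (2084.0 m) = 2.48 km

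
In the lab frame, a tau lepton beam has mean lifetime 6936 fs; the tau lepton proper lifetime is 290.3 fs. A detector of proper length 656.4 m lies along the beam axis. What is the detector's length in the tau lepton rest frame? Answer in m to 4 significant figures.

Time dilation ⇒ γ = Δt/τ₀ = 6936/290.3 = 23.8925
Length contraction: L = L₀/γ = 656.4/23.8925 = 27.47 m

L ≈ 27.47 m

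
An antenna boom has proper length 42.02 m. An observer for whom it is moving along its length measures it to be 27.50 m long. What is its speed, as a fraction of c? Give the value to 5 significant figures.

β ≈ 0.75611

γ = L₀/L = 42.02/27.50 = 1.528000
β = √(1 − 1/γ²) = 0.75611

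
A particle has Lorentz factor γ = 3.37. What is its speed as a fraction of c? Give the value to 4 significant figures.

β = √(1 − 1/γ²) = √(1 − 1/3.37²) = √(0.911948) = 0.9550

β ≈ 0.9550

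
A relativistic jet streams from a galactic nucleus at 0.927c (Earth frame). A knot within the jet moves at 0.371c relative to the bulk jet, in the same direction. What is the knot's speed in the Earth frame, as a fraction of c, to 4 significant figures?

u ≈ 0.9658c

Relativistic velocity addition: u = (u' + v)/(1 + u'v/c²)
= (0.371 + 0.927)/(1 + 0.371×0.927) = 1.298/1.34392 = 0.9658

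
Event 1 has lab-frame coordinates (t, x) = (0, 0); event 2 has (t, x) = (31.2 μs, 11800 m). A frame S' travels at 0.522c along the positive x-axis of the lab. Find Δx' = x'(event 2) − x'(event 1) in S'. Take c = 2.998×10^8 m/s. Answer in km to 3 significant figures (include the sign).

γ = 1/√(1 − 0.522²) = 1.1724
Δx' = γ(Δx − vΔt) = 1.1724 × (11800 m − 0.522×(2.998×10^8 m/s)×31.2×10^-6 s)
= 1.1724 × (6917.3 m) = 8.11 km

Δx' ≈ 8.11 km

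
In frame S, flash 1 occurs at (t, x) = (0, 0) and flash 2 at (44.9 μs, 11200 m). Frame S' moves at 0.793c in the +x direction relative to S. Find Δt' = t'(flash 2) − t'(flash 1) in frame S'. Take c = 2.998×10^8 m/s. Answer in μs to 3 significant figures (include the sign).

γ = 1/√(1 − 0.793²) = 1.6414
Δt' = γ(Δt − vΔx/c²) = 1.6414 × (44.9 μs − 0.793×11200 m / (2.998×10^8 m/s))
= 1.6414 × (15.275 μs) = 25.1 μs

Δt' ≈ 25.1 μs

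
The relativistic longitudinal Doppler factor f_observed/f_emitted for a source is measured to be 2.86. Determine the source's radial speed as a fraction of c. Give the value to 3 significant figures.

β ≈ 0.782

f_obs/f_src = √((1+β)/(1−β)) = 2.86  ⇒  (1+β)/(1−β) = 8.1796
β = |1 − D²|/(1 + D²) = |1 − 8.1796|/(1 + 8.1796) = 0.782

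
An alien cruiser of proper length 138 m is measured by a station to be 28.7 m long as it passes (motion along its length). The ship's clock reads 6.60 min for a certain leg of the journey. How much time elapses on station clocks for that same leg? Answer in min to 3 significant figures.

Length contraction ⇒ γ = L₀/L = 138/28.7 = 4.8084
Time dilation: Δt = γτ₀ = 4.8084 × 6.60 min = 31.7 min

Δt ≈ 31.7 min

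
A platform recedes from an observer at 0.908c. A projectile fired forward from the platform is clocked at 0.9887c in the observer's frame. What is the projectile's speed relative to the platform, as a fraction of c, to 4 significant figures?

u' ≈ 0.7892c

Inverse velocity addition: u' = (u − v)/(1 − uv/c²)
= (0.9887 − 0.908)/(1 − 0.9887×0.908) = 0.08070/0.102260 = 0.7892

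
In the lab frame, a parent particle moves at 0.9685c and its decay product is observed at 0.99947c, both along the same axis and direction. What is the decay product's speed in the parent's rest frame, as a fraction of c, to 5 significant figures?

u' ≈ 0.96741c

Inverse velocity addition: u' = (u − v)/(1 − uv/c²)
= (0.99947 − 0.9685)/(1 − 0.99947×0.9685) = 0.030970/0.03201330 = 0.96741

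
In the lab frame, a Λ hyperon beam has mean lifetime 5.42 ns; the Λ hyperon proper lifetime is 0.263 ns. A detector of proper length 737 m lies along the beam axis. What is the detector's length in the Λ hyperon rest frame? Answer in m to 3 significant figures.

L ≈ 35.8 m

Time dilation ⇒ γ = Δt/τ₀ = 5.42/0.263 = 20.608
Length contraction: L = L₀/γ = 737/20.608 = 35.8 m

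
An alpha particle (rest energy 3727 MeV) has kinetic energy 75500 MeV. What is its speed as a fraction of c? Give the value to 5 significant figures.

β ≈ 0.99889

γ = 1 + K/(m₀c²) = 1 + 75500/3727 = 21.25758
β = √(1 − 1/γ²) = 0.99889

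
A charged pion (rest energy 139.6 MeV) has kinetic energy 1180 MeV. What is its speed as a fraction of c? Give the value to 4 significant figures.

β ≈ 0.9944

γ = 1 + K/(m₀c²) = 1 + 1180/139.6 = 9.45272
β = √(1 − 1/γ²) = 0.9944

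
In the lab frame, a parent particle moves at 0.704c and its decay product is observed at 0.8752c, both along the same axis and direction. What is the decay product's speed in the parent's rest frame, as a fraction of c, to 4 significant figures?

u' ≈ 0.4460c

Inverse velocity addition: u' = (u − v)/(1 − uv/c²)
= (0.8752 − 0.704)/(1 − 0.8752×0.704) = 0.1712/0.383859 = 0.4460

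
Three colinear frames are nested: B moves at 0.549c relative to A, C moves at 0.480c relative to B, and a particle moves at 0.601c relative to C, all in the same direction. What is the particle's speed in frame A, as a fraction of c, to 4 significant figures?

u ≈ 0.9503c

Compose boost 2: (0.480 + 0.549)/(1 + 0.480×0.549) = 1.029/1.26352 = 0.814392
Compose boost 3: (0.601 + 0.814392)/(1 + 0.601×0.814392) = 1.41539/1.48945 = 0.9503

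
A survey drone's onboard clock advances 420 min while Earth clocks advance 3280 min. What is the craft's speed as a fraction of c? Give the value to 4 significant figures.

γ = Δt/τ₀ = 3280/420 = 7.80952
β = √(1 − 1/γ²) = √(1 − 1/7.80952²) = 0.9918

β ≈ 0.9918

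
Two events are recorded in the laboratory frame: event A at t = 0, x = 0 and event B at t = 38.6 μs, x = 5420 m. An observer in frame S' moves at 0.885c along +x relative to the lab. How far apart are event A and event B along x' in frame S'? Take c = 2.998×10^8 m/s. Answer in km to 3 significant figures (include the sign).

Δx' ≈ -10.4 km

γ = 1/√(1 − 0.885²) = 2.1478
Δx' = γ(Δx − vΔt) = 2.1478 × (5420 m − 0.885×(2.998×10^8 m/s)×38.6×10^-6 s)
= 2.1478 × (-4821.5 m) = -10.4 km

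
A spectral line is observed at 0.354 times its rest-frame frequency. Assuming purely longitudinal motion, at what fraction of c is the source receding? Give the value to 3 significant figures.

f_obs/f_src = √((1−β)/(1+β)) = 0.354  ⇒  (1−β)/(1+β) = 0.12532
β = |1 − D²|/(1 + D²) = |1 − 0.12532|/(1 + 0.12532) = 0.777

β ≈ 0.777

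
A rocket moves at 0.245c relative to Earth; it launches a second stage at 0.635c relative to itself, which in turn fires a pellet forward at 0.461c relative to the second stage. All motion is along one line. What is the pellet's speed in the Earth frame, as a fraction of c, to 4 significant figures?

Compose boost 2: (0.635 + 0.245)/(1 + 0.635×0.245) = 0.8800/1.15558 = 0.761526
Compose boost 3: (0.461 + 0.761526)/(1 + 0.461×0.761526) = 1.22253/1.35106 = 0.9049

u ≈ 0.9049c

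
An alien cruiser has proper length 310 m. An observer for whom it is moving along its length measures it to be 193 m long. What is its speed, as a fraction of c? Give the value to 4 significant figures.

γ = L₀/L = 310/193 = 1.60622
β = √(1 − 1/γ²) = 0.7826

β ≈ 0.7826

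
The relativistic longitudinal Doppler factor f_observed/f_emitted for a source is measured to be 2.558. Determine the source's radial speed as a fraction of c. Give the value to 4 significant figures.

β ≈ 0.7349

f_obs/f_src = √((1+β)/(1−β)) = 2.558  ⇒  (1+β)/(1−β) = 6.54336
β = |1 − D²|/(1 + D²) = |1 − 6.54336|/(1 + 6.54336) = 0.7349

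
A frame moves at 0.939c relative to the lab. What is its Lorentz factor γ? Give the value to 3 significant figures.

γ ≈ 2.91

γ = 1/√(1 − β²) = 1/√(1 − 0.939²) = 1/√(0.11828) = 2.91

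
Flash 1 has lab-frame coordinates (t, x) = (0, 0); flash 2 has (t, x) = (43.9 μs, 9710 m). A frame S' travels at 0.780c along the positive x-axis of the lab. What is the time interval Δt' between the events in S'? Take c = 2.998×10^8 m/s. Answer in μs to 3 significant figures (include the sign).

γ = 1/√(1 − 0.780²) = 1.5980
Δt' = γ(Δt − vΔx/c²) = 1.5980 × (43.9 μs − 0.780×9710 m / (2.998×10^8 m/s))
= 1.5980 × (18.637 μs) = 29.8 μs

Δt' ≈ 29.8 μs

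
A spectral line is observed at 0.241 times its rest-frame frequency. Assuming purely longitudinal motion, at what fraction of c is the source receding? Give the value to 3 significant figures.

f_obs/f_src = √((1−β)/(1+β)) = 0.241  ⇒  (1−β)/(1+β) = 0.058081
β = |1 − D²|/(1 + D²) = |1 − 0.058081|/(1 + 0.058081) = 0.890

β ≈ 0.890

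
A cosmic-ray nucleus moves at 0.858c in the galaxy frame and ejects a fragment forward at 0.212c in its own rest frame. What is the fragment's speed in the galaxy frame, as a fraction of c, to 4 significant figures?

Compose boost 2: (0.212 + 0.858)/(1 + 0.212×0.858) = 1.070/1.18190 = 0.9053

u ≈ 0.9053c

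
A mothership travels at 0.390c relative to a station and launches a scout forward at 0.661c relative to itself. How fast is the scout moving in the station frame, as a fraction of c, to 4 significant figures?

Compose boost 2: (0.661 + 0.390)/(1 + 0.661×0.390) = 1.051/1.25779 = 0.8356

u ≈ 0.8356c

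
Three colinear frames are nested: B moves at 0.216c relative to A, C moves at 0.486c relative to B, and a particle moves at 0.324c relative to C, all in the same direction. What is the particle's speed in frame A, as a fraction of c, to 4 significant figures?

u ≈ 0.7956c

Compose boost 2: (0.486 + 0.216)/(1 + 0.486×0.216) = 0.7020/1.10498 = 0.635308
Compose boost 3: (0.324 + 0.635308)/(1 + 0.324×0.635308) = 0.959308/1.20584 = 0.7956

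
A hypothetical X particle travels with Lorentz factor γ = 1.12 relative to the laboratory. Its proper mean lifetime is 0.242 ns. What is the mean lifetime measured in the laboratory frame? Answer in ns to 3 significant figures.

γ = 1.12 (given)
Time dilation: Δt = γτ₀ = 1.12 × 0.242 ns = 0.271 ns

Δt ≈ 0.271 ns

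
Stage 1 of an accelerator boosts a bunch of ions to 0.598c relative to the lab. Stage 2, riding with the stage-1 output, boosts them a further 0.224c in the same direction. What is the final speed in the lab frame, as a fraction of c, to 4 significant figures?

u ≈ 0.7249c

Compose boost 2: (0.224 + 0.598)/(1 + 0.224×0.598) = 0.8220/1.13395 = 0.7249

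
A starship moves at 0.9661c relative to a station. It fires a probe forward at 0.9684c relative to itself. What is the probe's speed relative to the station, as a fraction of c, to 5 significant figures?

Relativistic velocity addition: u = (u' + v)/(1 + u'v/c²)
= (0.9684 + 0.9661)/(1 + 0.9684×0.9661) = 1.9345/1.935571 = 0.99945

u ≈ 0.99945c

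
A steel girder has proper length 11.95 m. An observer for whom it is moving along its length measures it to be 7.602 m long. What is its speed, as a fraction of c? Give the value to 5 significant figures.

β ≈ 0.77156

γ = L₀/L = 11.95/7.602 = 1.571955
β = √(1 − 1/γ²) = 0.77156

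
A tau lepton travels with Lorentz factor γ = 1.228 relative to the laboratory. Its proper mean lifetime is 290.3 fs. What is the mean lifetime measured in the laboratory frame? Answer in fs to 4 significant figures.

γ = 1.228 (given)
Time dilation: Δt = γτ₀ = 1.228 × 290.3 fs = 356.5 fs

Δt ≈ 356.5 fs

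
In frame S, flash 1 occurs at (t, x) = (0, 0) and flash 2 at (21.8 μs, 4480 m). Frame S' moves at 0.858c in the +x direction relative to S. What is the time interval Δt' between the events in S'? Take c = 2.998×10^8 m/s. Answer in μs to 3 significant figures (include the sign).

γ = 1/√(1 − 0.858²) = 1.9469
Δt' = γ(Δt − vΔx/c²) = 1.9469 × (21.8 μs − 0.858×4480 m / (2.998×10^8 m/s))
= 1.9469 × (8.9787 μs) = 17.5 μs

Δt' ≈ 17.5 μs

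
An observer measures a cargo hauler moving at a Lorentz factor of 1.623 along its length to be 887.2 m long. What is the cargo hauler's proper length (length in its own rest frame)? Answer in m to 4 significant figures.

γ = 1.623 (given)
L₀ = γL = 1.623 × 887.2 = 1440 m

L₀ ≈ 1440 m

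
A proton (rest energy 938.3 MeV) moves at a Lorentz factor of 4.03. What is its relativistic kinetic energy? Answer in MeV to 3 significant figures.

γ = 4.03 (given)
K = (γ − 1)m₀c² = (4.03 − 1) × 938.3 MeV = 3.0300 × 938.3 MeV = 2840 MeV

K ≈ 2840 MeV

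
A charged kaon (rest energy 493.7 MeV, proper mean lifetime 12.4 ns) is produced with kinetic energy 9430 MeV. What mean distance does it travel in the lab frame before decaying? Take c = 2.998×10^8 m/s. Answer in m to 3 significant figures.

d ≈ 74.6 m

γ = 1 + K/(m₀c²) = 1 + 9430/493.7 = 20.101
β = √(1 − 1/γ²) = 0.99876
Dilated lifetime: γτ₀ = 20.101 × 12.4 ns = 249.25 ns
d = βc·γτ₀ = 0.99876 × (2.998×10^8 m/s) × 2.4925×10^-7 s = 74.6 m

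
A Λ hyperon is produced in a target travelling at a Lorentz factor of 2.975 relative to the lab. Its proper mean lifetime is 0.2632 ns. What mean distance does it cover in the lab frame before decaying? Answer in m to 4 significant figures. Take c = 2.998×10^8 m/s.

d ≈ 0.2211 m

β = √(1 − 1/γ²) = √(1 − 1/2.975²) = 0.941814
Dilated lifetime: Δt = γτ₀ = 2.975 × 0.2632 ns = 0.783020 ns
d = vΔt = 0.941814c × 0.783020 ns = 2.82356×10^8 m/s × 7.83020×10^-10 s = 0.2211 m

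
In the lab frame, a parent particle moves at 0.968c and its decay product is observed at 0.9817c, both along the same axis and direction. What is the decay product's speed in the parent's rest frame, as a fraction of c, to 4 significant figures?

u' ≈ 0.2756c

Inverse velocity addition: u' = (u − v)/(1 − uv/c²)
= (0.9817 − 0.968)/(1 − 0.9817×0.968) = 0.01370/0.0497144 = 0.2756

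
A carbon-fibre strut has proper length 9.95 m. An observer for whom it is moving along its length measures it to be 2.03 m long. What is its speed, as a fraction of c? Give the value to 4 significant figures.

γ = L₀/L = 9.95/2.03 = 4.90148
β = √(1 − 1/γ²) = 0.9790

β ≈ 0.9790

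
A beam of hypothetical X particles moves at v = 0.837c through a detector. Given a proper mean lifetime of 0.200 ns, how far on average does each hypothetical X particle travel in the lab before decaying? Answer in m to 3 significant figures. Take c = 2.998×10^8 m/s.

d ≈ 0.0917 m

γ = 1/√(1 − 0.837²) = 1.8275
Dilated lifetime: Δt = γτ₀ = 1.8275 × 0.200 ns = 0.36550 ns
d = vΔt = 0.837c × 0.36550 ns = 2.5093×10^8 m/s × 3.6550×10^-10 s = 0.0917 m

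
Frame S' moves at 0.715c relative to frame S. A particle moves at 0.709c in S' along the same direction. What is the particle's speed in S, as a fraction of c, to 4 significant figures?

Relativistic velocity addition: u = (u' + v)/(1 + u'v/c²)
= (0.709 + 0.715)/(1 + 0.709×0.715) = 1.424/1.50693 = 0.9450

u ≈ 0.9450c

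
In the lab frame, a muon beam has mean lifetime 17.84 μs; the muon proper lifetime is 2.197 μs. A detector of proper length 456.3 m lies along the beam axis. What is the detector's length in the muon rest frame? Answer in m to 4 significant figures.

L ≈ 56.19 m

Time dilation ⇒ γ = Δt/τ₀ = 17.84/2.197 = 8.12016
Length contraction: L = L₀/γ = 456.3/8.12016 = 56.19 m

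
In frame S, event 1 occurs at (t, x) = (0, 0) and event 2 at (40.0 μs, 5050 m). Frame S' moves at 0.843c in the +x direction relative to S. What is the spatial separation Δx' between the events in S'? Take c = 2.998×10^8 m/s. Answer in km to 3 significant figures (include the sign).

Δx' ≈ -9.41 km

γ = 1/√(1 − 0.843²) = 1.8590
Δx' = γ(Δx − vΔt) = 1.8590 × (5050 m − 0.843×(2.998×10^8 m/s)×40.0×10^-6 s)
= 1.8590 × (-5059.3 m) = -9.41 km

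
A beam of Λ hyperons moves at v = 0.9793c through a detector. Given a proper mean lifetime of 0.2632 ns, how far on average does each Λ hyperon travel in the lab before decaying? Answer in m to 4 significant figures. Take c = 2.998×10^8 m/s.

d ≈ 0.3818 m

γ = 1/√(1 − 0.9793²) = 4.94036
Dilated lifetime: Δt = γτ₀ = 4.94036 × 0.2632 ns = 1.30030 ns
d = vΔt = 0.9793c × 1.30030 ns = 2.93594×10^8 m/s × 1.30030×10^-9 s = 0.3818 m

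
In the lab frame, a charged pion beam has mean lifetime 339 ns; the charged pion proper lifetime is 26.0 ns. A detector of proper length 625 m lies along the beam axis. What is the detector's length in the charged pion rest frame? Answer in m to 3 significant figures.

L ≈ 47.9 m

Time dilation ⇒ γ = Δt/τ₀ = 339/26.0 = 13.038
Length contraction: L = L₀/γ = 625/13.038 = 47.9 m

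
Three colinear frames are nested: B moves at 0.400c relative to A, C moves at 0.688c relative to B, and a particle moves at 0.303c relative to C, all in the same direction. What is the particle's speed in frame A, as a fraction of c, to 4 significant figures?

u ≈ 0.9187c

Compose boost 2: (0.688 + 0.400)/(1 + 0.688×0.400) = 1.088/1.27520 = 0.853199
Compose boost 3: (0.303 + 0.853199)/(1 + 0.303×0.853199) = 1.15620/1.25852 = 0.9187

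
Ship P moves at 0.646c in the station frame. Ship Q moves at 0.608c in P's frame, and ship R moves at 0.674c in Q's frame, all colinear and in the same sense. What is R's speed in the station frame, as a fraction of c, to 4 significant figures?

Compose boost 2: (0.608 + 0.646)/(1 + 0.608×0.646) = 1.254/1.39277 = 0.900365
Compose boost 3: (0.674 + 0.900365)/(1 + 0.674×0.900365) = 1.57437/1.60685 = 0.9798

u ≈ 0.9798c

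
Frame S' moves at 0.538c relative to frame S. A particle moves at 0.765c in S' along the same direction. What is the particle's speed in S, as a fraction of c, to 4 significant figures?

u ≈ 0.9231c

Relativistic velocity addition: u = (u' + v)/(1 + u'v/c²)
= (0.765 + 0.538)/(1 + 0.765×0.538) = 1.303/1.41157 = 0.9231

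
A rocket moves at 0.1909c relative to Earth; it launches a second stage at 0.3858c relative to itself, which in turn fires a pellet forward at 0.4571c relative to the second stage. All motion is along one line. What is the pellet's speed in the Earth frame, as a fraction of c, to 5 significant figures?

Compose boost 2: (0.3858 + 0.1909)/(1 + 0.3858×0.1909) = 0.57670/1.073649 = 0.5371401
Compose boost 3: (0.4571 + 0.5371401)/(1 + 0.4571×0.5371401) = 0.9942401/1.245527 = 0.79825

u ≈ 0.79825c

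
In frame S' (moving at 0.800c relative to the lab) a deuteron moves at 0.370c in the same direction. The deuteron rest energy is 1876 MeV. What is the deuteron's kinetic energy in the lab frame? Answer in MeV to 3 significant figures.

u_lab = (0.370 + 0.800)/(1 + 0.370×0.800) = 0.902778
γ = 1/√(1 − 0.902778²) = 2.3250
K = (γ − 1)m₀c² = (2.3250 − 1) × 1876 = 1.3250 × 1876 = 2490 MeV

K ≈ 2490 MeV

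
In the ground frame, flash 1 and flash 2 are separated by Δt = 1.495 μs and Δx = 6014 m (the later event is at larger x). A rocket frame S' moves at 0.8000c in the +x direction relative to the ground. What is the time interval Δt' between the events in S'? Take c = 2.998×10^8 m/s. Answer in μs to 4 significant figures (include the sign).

Δt' ≈ -24.26 μs

γ = 1/√(1 − 0.8000²) = 1.66667
Δt' = γ(Δt − vΔx/c²) = 1.66667 × (1.495 μs − 0.8000×6014 m / (2.998×10^8 m/s))
= 1.66667 × (-14.5530 μs) = -24.26 μs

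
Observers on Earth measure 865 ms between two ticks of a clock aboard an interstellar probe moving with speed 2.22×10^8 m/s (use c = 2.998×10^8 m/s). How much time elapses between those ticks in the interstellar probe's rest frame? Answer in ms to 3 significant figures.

τ₀ ≈ 581 ms

β = v/c = 2.22×10^8 / 2.998×10^8 = 0.74049
γ = 1/√(1 − 0.74049²) = 1.4880
Proper time: τ₀ = Δt/γ = 865/1.4880 = 581 ms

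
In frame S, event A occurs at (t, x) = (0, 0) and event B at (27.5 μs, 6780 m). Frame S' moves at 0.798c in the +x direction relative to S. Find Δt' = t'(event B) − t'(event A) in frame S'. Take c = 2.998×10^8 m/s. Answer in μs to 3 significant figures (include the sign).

Δt' ≈ 15.7 μs

γ = 1/√(1 − 0.798²) = 1.6593
Δt' = γ(Δt − vΔx/c²) = 1.6593 × (27.5 μs − 0.798×6780 m / (2.998×10^8 m/s))
= 1.6593 × (9.4532 μs) = 15.7 μs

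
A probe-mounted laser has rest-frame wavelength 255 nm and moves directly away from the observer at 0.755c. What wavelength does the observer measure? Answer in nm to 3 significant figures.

Relativistic Doppler: λ_obs = λ_src √((1+β)/(1−β))
= 255 × √(1.7550/0.24500) = 255 × 2.6764 = 682 nm

λ_obs ≈ 682 nm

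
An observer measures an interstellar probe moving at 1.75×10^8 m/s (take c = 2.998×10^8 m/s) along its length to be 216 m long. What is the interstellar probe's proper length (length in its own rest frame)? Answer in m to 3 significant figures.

L₀ ≈ 266 m

β = v/c = 1.75×10^8 / 2.998×10^8 = 0.58372
γ = 1/√(1 − 0.58372²) = 1.2316
L₀ = γL = 1.2316 × 216 = 266 m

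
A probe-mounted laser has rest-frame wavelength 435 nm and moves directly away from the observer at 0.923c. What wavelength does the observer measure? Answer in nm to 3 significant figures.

Relativistic Doppler: λ_obs = λ_src √((1+β)/(1−β))
= 435 × √(1.9230/0.077000) = 435 × 4.9974 = 2170 nm

λ_obs ≈ 2170 nm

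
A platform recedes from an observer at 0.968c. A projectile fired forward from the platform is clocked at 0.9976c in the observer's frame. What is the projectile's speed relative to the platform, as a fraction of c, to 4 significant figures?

u' ≈ 0.8624c

Inverse velocity addition: u' = (u − v)/(1 − uv/c²)
= (0.9976 − 0.968)/(1 − 0.9976×0.968) = 0.02960/0.0343232 = 0.8624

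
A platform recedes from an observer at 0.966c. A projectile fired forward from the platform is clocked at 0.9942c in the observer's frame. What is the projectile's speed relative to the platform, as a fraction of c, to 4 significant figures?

Inverse velocity addition: u' = (u − v)/(1 − uv/c²)
= (0.9942 − 0.966)/(1 − 0.9942×0.966) = 0.02820/0.0396028 = 0.7121

u' ≈ 0.7121c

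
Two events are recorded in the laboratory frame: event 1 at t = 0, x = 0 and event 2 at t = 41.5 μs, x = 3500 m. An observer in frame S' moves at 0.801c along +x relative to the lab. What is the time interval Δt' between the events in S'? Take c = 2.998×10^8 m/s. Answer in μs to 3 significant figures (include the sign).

Δt' ≈ 53.7 μs

γ = 1/√(1 − 0.801²) = 1.6704
Δt' = γ(Δt − vΔx/c²) = 1.6704 × (41.5 μs − 0.801×3500 m / (2.998×10^8 m/s))
= 1.6704 × (32.149 μs) = 53.7 μs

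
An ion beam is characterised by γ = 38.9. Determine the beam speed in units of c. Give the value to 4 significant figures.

β = √(1 − 1/γ²) = √(1 − 1/38.9²) = √(0.999339) = 0.9997

β ≈ 0.9997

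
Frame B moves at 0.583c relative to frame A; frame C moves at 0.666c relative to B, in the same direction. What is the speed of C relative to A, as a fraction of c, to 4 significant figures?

u ≈ 0.8997c

Compose boost 2: (0.666 + 0.583)/(1 + 0.666×0.583) = 1.249/1.38828 = 0.8997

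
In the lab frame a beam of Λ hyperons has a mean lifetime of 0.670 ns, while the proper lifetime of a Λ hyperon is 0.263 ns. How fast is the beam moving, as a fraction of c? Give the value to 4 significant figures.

γ = Δt/τ₀ = 0.670/0.263 = 2.54753
β = √(1 − 1/γ²) = √(1 − 1/2.54753²) = 0.9197

β ≈ 0.9197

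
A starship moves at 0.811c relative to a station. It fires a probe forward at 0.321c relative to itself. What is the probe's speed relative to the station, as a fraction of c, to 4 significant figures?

Relativistic velocity addition: u = (u' + v)/(1 + u'v/c²)
= (0.321 + 0.811)/(1 + 0.321×0.811) = 1.132/1.26033 = 0.8982

u ≈ 0.8982c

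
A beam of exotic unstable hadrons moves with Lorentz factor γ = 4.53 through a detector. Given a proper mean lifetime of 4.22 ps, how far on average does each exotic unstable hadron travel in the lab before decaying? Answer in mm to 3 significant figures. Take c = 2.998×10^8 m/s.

d ≈ 5.59 mm

β = √(1 − 1/γ²) = √(1 − 1/4.53²) = 0.97533
Dilated lifetime: Δt = γτ₀ = 4.53 × 4.22 ps = 19.117 ps
d = vΔt = 0.97533c × 19.117 ps = 2.9240×10^8 m/s × 1.9117×10^-11 s = 5.59 mm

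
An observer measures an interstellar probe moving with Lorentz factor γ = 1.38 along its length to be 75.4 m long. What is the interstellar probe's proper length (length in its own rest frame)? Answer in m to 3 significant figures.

L₀ ≈ 104 m

γ = 1.38 (given)
L₀ = γL = 1.38 × 75.4 = 104 m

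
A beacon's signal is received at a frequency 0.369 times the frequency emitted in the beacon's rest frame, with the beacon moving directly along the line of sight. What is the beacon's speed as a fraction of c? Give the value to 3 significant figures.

β ≈ 0.760

f_obs/f_src = √((1−β)/(1+β)) = 0.369  ⇒  (1−β)/(1+β) = 0.13616
β = |1 − D²|/(1 + D²) = |1 − 0.13616|/(1 + 0.13616) = 0.760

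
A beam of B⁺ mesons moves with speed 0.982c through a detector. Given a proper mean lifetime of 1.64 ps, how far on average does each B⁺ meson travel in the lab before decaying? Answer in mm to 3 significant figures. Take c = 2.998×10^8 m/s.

γ = 1/√(1 − 0.982²) = 5.2943
Dilated lifetime: Δt = γτ₀ = 5.2943 × 1.64 ps = 8.6827 ps
d = vΔt = 0.982c × 8.6827 ps = 2.9440×10^8 m/s × 8.6827×10^-12 s = 2.56 mm

d ≈ 2.56 mm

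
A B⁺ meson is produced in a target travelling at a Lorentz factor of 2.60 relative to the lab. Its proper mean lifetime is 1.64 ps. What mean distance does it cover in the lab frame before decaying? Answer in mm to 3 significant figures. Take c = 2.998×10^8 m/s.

d ≈ 1.18 mm

β = √(1 − 1/γ²) = √(1 − 1/2.60²) = 0.92308
Dilated lifetime: Δt = γτ₀ = 2.60 × 1.64 ps = 4.2640 ps
d = vΔt = 0.92308c × 4.2640 ps = 2.7674×10^8 m/s × 4.2640×10^-12 s = 1.18 mm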